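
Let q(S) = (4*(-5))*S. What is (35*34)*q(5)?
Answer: -119000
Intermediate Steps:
q(S) = -20*S
(35*34)*q(5) = (35*34)*(-20*5) = 1190*(-100) = -119000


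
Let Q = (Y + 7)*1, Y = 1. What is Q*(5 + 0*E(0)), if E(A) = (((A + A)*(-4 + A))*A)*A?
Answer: 40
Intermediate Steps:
E(A) = 2*A³*(-4 + A) (E(A) = (((2*A)*(-4 + A))*A)*A = ((2*A*(-4 + A))*A)*A = (2*A²*(-4 + A))*A = 2*A³*(-4 + A))
Q = 8 (Q = (1 + 7)*1 = 8*1 = 8)
Q*(5 + 0*E(0)) = 8*(5 + 0*(2*0³*(-4 + 0))) = 8*(5 + 0*(2*0*(-4))) = 8*(5 + 0*0) = 8*(5 + 0) = 8*5 = 40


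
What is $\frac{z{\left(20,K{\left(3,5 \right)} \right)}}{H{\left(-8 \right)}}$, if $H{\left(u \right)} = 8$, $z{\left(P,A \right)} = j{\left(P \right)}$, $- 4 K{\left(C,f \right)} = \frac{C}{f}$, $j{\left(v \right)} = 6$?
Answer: $\frac{3}{4} \approx 0.75$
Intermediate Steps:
$K{\left(C,f \right)} = - \frac{C}{4 f}$ ($K{\left(C,f \right)} = - \frac{C \frac{1}{f}}{4} = - \frac{C}{4 f}$)
$z{\left(P,A \right)} = 6$
$\frac{z{\left(20,K{\left(3,5 \right)} \right)}}{H{\left(-8 \right)}} = \frac{6}{8} = 6 \cdot \frac{1}{8} = \frac{3}{4}$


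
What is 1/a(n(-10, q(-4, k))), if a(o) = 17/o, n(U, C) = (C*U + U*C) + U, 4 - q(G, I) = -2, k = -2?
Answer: -130/17 ≈ -7.6471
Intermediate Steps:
q(G, I) = 6 (q(G, I) = 4 - 1*(-2) = 4 + 2 = 6)
n(U, C) = U + 2*C*U (n(U, C) = (C*U + C*U) + U = 2*C*U + U = U + 2*C*U)
1/a(n(-10, q(-4, k))) = 1/(17/((-10*(1 + 2*6)))) = 1/(17/((-10*(1 + 12)))) = 1/(17/((-10*13))) = 1/(17/(-130)) = 1/(17*(-1/130)) = 1/(-17/130) = -130/17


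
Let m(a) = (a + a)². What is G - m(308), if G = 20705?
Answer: -358751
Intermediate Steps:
m(a) = 4*a² (m(a) = (2*a)² = 4*a²)
G - m(308) = 20705 - 4*308² = 20705 - 4*94864 = 20705 - 1*379456 = 20705 - 379456 = -358751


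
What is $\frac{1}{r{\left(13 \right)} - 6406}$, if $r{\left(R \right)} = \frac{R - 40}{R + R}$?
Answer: $- \frac{26}{166583} \approx -0.00015608$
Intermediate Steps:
$r{\left(R \right)} = \frac{-40 + R}{2 R}$
$\frac{1}{r{\left(13 \right)} - 6406} = \frac{1}{\frac{-40 + 13}{2 \cdot 13} - 6406} = \frac{1}{\frac{1}{2} \cdot \frac{1}{13} \left(-27\right) - 6406} = \frac{1}{- \frac{27}{26} - 6406} = \frac{1}{- \frac{166583}{26}} = - \frac{26}{166583}$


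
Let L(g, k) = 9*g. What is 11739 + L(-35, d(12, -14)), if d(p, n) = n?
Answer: 11424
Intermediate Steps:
11739 + L(-35, d(12, -14)) = 11739 + 9*(-35) = 11739 - 315 = 11424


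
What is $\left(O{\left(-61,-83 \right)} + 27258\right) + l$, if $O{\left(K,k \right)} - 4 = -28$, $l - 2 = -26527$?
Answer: $709$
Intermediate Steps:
$l = -26525$ ($l = 2 - 26527 = -26525$)
$O{\left(K,k \right)} = -24$ ($O{\left(K,k \right)} = 4 - 28 = -24$)
$\left(O{\left(-61,-83 \right)} + 27258\right) + l = \left(-24 + 27258\right) - 26525 = 27234 - 26525 = 709$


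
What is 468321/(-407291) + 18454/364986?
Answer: -81707230196/74327756463 ≈ -1.0993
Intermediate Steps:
468321/(-407291) + 18454/364986 = 468321*(-1/407291) + 18454*(1/364986) = -468321/407291 + 9227/182493 = -81707230196/74327756463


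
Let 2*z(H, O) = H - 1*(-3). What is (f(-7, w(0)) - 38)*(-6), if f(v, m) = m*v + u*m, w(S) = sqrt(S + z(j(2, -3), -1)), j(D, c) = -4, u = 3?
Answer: 228 + 12*I*sqrt(2) ≈ 228.0 + 16.971*I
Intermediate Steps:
z(H, O) = 3/2 + H/2 (z(H, O) = (H - 1*(-3))/2 = (H + 3)/2 = (3 + H)/2 = 3/2 + H/2)
w(S) = sqrt(-1/2 + S) (w(S) = sqrt(S + (3/2 + (1/2)*(-4))) = sqrt(S + (3/2 - 2)) = sqrt(S - 1/2) = sqrt(-1/2 + S))
f(v, m) = 3*m + m*v (f(v, m) = m*v + 3*m = 3*m + m*v)
(f(-7, w(0)) - 38)*(-6) = ((sqrt(-2 + 4*0)/2)*(3 - 7) - 38)*(-6) = ((sqrt(-2 + 0)/2)*(-4) - 38)*(-6) = ((sqrt(-2)/2)*(-4) - 38)*(-6) = (((I*sqrt(2))/2)*(-4) - 38)*(-6) = ((I*sqrt(2)/2)*(-4) - 38)*(-6) = (-2*I*sqrt(2) - 38)*(-6) = (-38 - 2*I*sqrt(2))*(-6) = 228 + 12*I*sqrt(2)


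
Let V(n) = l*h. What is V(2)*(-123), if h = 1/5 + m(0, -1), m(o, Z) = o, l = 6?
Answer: -738/5 ≈ -147.60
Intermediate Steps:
h = ⅕ (h = 1/5 + 0 = ⅕ + 0 = ⅕ ≈ 0.20000)
V(n) = 6/5 (V(n) = 6*(⅕) = 6/5)
V(2)*(-123) = (6/5)*(-123) = -738/5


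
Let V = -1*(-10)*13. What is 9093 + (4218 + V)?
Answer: 13441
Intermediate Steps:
V = 130 (V = 10*13 = 130)
9093 + (4218 + V) = 9093 + (4218 + 130) = 9093 + 4348 = 13441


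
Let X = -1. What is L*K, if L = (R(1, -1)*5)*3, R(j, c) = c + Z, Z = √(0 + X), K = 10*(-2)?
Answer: 300 - 300*I ≈ 300.0 - 300.0*I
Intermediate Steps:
K = -20
Z = I (Z = √(0 - 1) = √(-1) = I ≈ 1.0*I)
R(j, c) = I + c (R(j, c) = c + I = I + c)
L = -15 + 15*I (L = ((I - 1)*5)*3 = ((-1 + I)*5)*3 = (-5 + 5*I)*3 = -15 + 15*I ≈ -15.0 + 15.0*I)
L*K = (-15 + 15*I)*(-20) = 300 - 300*I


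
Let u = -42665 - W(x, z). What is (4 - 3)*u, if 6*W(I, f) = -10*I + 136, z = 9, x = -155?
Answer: -42946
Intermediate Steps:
W(I, f) = 68/3 - 5*I/3 (W(I, f) = (-10*I + 136)/6 = (136 - 10*I)/6 = 68/3 - 5*I/3)
u = -42946 (u = -42665 - (68/3 - 5/3*(-155)) = -42665 - (68/3 + 775/3) = -42665 - 1*281 = -42665 - 281 = -42946)
(4 - 3)*u = (4 - 3)*(-42946) = 1*(-42946) = -42946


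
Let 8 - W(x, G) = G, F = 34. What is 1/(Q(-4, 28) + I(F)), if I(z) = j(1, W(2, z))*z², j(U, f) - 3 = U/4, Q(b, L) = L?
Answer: 1/3785 ≈ 0.00026420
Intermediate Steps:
W(x, G) = 8 - G
j(U, f) = 3 + U/4
I(z) = 13*z²/4 (I(z) = (3 + (¼)*1)*z² = (3 + ¼)*z² = 13*z²/4)
1/(Q(-4, 28) + I(F)) = 1/(28 + (13/4)*34²) = 1/(28 + (13/4)*1156) = 1/(28 + 3757) = 1/3785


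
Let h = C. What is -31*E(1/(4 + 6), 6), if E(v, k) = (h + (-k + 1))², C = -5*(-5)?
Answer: -12400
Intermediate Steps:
C = 25
h = 25
E(v, k) = (26 - k)² (E(v, k) = (25 + (-k + 1))² = (25 + (1 - k))² = (26 - k)²)
-31*E(1/(4 + 6), 6) = -31*(26 - 1*6)² = -31*(26 - 6)² = -31*20² = -31*400 = -12400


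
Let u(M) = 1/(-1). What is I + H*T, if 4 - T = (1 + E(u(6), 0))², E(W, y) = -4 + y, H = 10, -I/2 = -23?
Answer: -4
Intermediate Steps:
I = 46 (I = -2*(-23) = 46)
u(M) = -1
T = -5 (T = 4 - (1 + (-4 + 0))² = 4 - (1 - 4)² = 4 - 1*(-3)² = 4 - 1*9 = 4 - 9 = -5)
I + H*T = 46 + 10*(-5) = 46 - 50 = -4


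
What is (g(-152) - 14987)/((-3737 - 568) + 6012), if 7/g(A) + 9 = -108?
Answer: -1753486/199719 ≈ -8.7798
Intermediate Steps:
g(A) = -7/117 (g(A) = 7/(-9 - 108) = 7/(-117) = 7*(-1/117) = -7/117)
(g(-152) - 14987)/((-3737 - 568) + 6012) = (-7/117 - 14987)/((-3737 - 568) + 6012) = -1753486/(117*(-4305 + 6012)) = -1753486/117/1707 = -1753486/117*1/1707 = -1753486/199719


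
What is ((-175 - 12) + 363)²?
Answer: 30976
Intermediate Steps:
((-175 - 12) + 363)² = (-187 + 363)² = 176² = 30976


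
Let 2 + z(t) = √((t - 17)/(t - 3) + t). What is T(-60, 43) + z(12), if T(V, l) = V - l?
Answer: -105 + √103/3 ≈ -101.62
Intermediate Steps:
z(t) = -2 + √(t + (-17 + t)/(-3 + t)) (z(t) = -2 + √((t - 17)/(t - 3) + t) = -2 + √((-17 + t)/(-3 + t) + t) = -2 + √(t + (-17 + t)/(-3 + t)))
T(-60, 43) + z(12) = (-60 - 1*43) + (-2 + √((-17 + 12 + 12*(-3 + 12))/(-3 + 12))) = (-60 - 43) + (-2 + √((-17 + 12 + 12*9)/9)) = -103 + (-2 + √((-17 + 12 + 108)/9)) = -103 + (-2 + √((⅑)*103)) = -103 + (-2 + √(103/9)) = -103 + (-2 + √103/3) = -105 + √103/3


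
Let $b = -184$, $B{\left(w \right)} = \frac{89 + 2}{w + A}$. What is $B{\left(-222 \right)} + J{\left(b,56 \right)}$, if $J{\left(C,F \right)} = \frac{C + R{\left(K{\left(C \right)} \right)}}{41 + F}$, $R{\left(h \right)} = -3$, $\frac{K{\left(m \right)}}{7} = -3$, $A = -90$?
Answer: $- \frac{5167}{2328} \approx -2.2195$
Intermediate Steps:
$K{\left(m \right)} = -21$ ($K{\left(m \right)} = 7 \left(-3\right) = -21$)
$B{\left(w \right)} = \frac{91}{-90 + w}$ ($B{\left(w \right)} = \frac{89 + 2}{w - 90} = \frac{91}{-90 + w}$)
$J{\left(C,F \right)} = \frac{-3 + C}{41 + F}$ ($J{\left(C,F \right)} = \frac{C - 3}{41 + F} = \frac{-3 + C}{41 + F}$)
$B{\left(-222 \right)} + J{\left(b,56 \right)} = \frac{91}{-90 - 222} + \frac{-3 - 184}{41 + 56} = \frac{91}{-312} + \frac{1}{97} \left(-187\right) = 91 \left(- \frac{1}{312}\right) + \frac{1}{97} \left(-187\right) = - \frac{7}{24} - \frac{187}{97} = - \frac{5167}{2328}$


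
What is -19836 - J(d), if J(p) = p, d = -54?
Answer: -19782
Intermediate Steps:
-19836 - J(d) = -19836 - 1*(-54) = -19836 + 54 = -19782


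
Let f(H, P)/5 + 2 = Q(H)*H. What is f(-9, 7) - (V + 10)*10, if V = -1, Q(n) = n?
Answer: 305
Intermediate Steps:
f(H, P) = -10 + 5*H² (f(H, P) = -10 + 5*(H*H) = -10 + 5*H²)
f(-9, 7) - (V + 10)*10 = (-10 + 5*(-9)²) - (-1 + 10)*10 = (-10 + 5*81) - 9*10 = (-10 + 405) - 1*90 = 395 - 90 = 305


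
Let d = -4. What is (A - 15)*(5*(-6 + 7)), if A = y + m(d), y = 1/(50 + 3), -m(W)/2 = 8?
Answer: -8210/53 ≈ -154.91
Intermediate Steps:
m(W) = -16 (m(W) = -2*8 = -16)
y = 1/53 ≈ 0.018868
A = -847/53 (A = 1/53 - 16 = -847/53 ≈ -15.981)
(A - 15)*(5*(-6 + 7)) = (-847/53 - 15)*(5*(-6 + 7)) = -8210/53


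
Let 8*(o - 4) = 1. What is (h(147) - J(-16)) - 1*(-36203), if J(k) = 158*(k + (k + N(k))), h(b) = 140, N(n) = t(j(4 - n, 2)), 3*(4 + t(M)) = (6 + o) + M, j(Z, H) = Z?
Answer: 485333/12 ≈ 40444.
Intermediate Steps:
o = 33/8 (o = 4 + (⅛)*1 = 4 + ⅛ = 33/8 ≈ 4.1250)
t(M) = -5/8 + M/3 (t(M) = -4 + ((6 + 33/8) + M)/3 = -4 + (81/8 + M)/3 = -4 + (27/8 + M/3) = -5/8 + M/3)
N(n) = 17/24 - n/3 (N(n) = -5/8 + (4 - n)/3 = -5/8 + (4/3 - n/3) = 17/24 - n/3)
J(k) = 1343/12 + 790*k/3 (J(k) = 158*(k + (k + (17/24 - k/3))) = 158*(k + (17/24 + 2*k/3)) = 158*(17/24 + 5*k/3) = 1343/12 + 790*k/3)
(h(147) - J(-16)) - 1*(-36203) = (140 - (1343/12 + (790/3)*(-16))) - 1*(-36203) = (140 - (1343/12 - 12640/3)) + 36203 = (140 - 1*(-49217/12)) + 36203 = (140 + 49217/12) + 36203 = 50897/12 + 36203 = 485333/12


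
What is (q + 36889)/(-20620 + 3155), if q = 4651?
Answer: -8308/3493 ≈ -2.3785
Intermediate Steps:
(q + 36889)/(-20620 + 3155) = (4651 + 36889)/(-20620 + 3155) = 41540/(-17465) = 41540*(-1/17465) = -8308/3493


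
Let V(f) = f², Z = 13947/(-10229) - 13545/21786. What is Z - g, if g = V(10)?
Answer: -7575766849/74282998 ≈ -101.99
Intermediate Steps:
Z = -147467049/74282998 (Z = 13947*(-1/10229) - 13545*1/21786 = -13947/10229 - 4515/7262 = -147467049/74282998 ≈ -1.9852)
g = 100 (g = 10² = 100)
Z - g = -147467049/74282998 - 1*100 = -147467049/74282998 - 100 = -7575766849/74282998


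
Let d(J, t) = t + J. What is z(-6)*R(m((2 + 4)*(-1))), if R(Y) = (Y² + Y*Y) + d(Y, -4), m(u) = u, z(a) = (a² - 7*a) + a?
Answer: 4464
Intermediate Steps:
d(J, t) = J + t
z(a) = a² - 6*a
R(Y) = -4 + Y + 2*Y² (R(Y) = (Y² + Y*Y) + (Y - 4) = (Y² + Y²) + (-4 + Y) = 2*Y² + (-4 + Y) = -4 + Y + 2*Y²)
z(-6)*R(m((2 + 4)*(-1))) = (-6*(-6 - 6))*(-4 + (2 + 4)*(-1) + 2*((2 + 4)*(-1))²) = (-6*(-12))*(-4 + 6*(-1) + 2*(6*(-1))²) = 72*(-4 - 6 + 2*(-6)²) = 72*(-4 - 6 + 2*36) = 72*(-4 - 6 + 72) = 72*62 = 4464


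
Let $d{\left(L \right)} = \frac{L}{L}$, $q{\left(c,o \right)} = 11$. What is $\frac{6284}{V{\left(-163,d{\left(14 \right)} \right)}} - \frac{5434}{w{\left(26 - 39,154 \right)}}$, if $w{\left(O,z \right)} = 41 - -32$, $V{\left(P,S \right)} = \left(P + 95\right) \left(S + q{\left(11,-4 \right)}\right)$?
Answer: $- \frac{1223219}{14892} \approx -82.139$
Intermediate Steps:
$d{\left(L \right)} = 1$
$V{\left(P,S \right)} = \left(11 + S\right) \left(95 + P\right)$ ($V{\left(P,S \right)} = \left(P + 95\right) \left(S + 11\right) = \left(95 + P\right) \left(11 + S\right) = \left(11 + S\right) \left(95 + P\right)$)
$w{\left(O,z \right)} = 73$ ($w{\left(O,z \right)} = 41 + 32 = 73$)
$\frac{6284}{V{\left(-163,d{\left(14 \right)} \right)}} - \frac{5434}{w{\left(26 - 39,154 \right)}} = \frac{6284}{1045 + 11 \left(-163\right) + 95 \cdot 1 - 163} - \frac{5434}{73} = \frac{6284}{1045 - 1793 + 95 - 163} - \frac{5434}{73} = \frac{6284}{-816} - \frac{5434}{73} = 6284 \left(- \frac{1}{816}\right) - \frac{5434}{73} = - \frac{1571}{204} - \frac{5434}{73} = - \frac{1223219}{14892}$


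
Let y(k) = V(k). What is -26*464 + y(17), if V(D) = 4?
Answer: -12060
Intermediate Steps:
y(k) = 4
-26*464 + y(17) = -26*464 + 4 = -12064 + 4 = -12060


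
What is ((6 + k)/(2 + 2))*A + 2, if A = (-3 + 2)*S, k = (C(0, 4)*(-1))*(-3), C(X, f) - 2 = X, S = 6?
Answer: -16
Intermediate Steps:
C(X, f) = 2 + X
k = 6 (k = ((2 + 0)*(-1))*(-3) = (2*(-1))*(-3) = -2*(-3) = 6)
A = -6 (A = (-3 + 2)*6 = -1*6 = -6)
((6 + k)/(2 + 2))*A + 2 = ((6 + 6)/(2 + 2))*(-6) + 2 = (12/4)*(-6) + 2 = (12*(¼))*(-6) + 2 = 3*(-6) + 2 = -18 + 2 = -16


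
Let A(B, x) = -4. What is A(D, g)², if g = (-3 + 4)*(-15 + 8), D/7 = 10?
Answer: 16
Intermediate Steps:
D = 70 (D = 7*10 = 70)
g = -7 (g = 1*(-7) = -7)
A(D, g)² = (-4)² = 16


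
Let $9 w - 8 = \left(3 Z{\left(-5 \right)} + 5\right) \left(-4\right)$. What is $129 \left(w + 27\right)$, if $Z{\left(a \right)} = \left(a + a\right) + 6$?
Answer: $3999$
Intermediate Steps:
$Z{\left(a \right)} = 6 + 2 a$ ($Z{\left(a \right)} = 2 a + 6 = 6 + 2 a$)
$w = 4$ ($w = \frac{8}{9} + \frac{\left(3 \left(6 + 2 \left(-5\right)\right) + 5\right) \left(-4\right)}{9} = \frac{8}{9} + \frac{\left(3 \left(6 - 10\right) + 5\right) \left(-4\right)}{9} = \frac{8}{9} + \frac{\left(3 \left(-4\right) + 5\right) \left(-4\right)}{9} = \frac{8}{9} + \frac{\left(-12 + 5\right) \left(-4\right)}{9} = \frac{8}{9} + \frac{\left(-7\right) \left(-4\right)}{9} = \frac{8}{9} + \frac{1}{9} \cdot 28 = \frac{8}{9} + \frac{28}{9} = 4$)
$129 \left(w + 27\right) = 129 \left(4 + 27\right) = 129 \cdot 31 = 3999$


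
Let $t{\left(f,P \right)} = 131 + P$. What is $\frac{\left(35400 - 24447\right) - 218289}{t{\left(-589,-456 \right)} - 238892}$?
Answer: $\frac{69112}{79739} \approx 0.86673$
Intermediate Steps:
$\frac{\left(35400 - 24447\right) - 218289}{t{\left(-589,-456 \right)} - 238892} = \frac{\left(35400 - 24447\right) - 218289}{\left(131 - 456\right) - 238892} = \frac{10953 - 218289}{-325 - 238892} = - \frac{207336}{-239217} = \left(-207336\right) \left(- \frac{1}{239217}\right) = \frac{69112}{79739}$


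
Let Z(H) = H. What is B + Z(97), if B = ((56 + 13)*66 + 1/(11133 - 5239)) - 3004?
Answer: 9707419/5894 ≈ 1647.0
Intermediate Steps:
B = 9135701/5894 (B = (69*66 + 1/5894) - 3004 = (4554 + 1/5894) - 3004 = 26841277/5894 - 3004 = 9135701/5894 ≈ 1550.0)
B + Z(97) = 9135701/5894 + 97 = 9707419/5894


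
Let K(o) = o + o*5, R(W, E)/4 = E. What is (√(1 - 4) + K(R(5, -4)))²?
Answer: (96 - I*√3)² ≈ 9213.0 - 332.55*I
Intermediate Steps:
R(W, E) = 4*E
K(o) = 6*o (K(o) = o + 5*o = 6*o)
(√(1 - 4) + K(R(5, -4)))² = (√(1 - 4) + 6*(4*(-4)))² = (√(-3) + 6*(-16))² = (I*√3 - 96)² = (-96 + I*√3)²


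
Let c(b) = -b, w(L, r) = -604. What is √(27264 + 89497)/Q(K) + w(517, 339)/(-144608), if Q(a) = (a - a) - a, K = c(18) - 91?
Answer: 151/36152 + √116761/109 ≈ 3.1391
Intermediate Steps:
K = -109 (K = -1*18 - 91 = -18 - 91 = -109)
Q(a) = -a (Q(a) = 0 - a = -a)
√(27264 + 89497)/Q(K) + w(517, 339)/(-144608) = √(27264 + 89497)/((-1*(-109))) - 604/(-144608) = √116761/109 - 604*(-1/144608) = √116761*(1/109) + 151/36152 = √116761/109 + 151/36152 = 151/36152 + √116761/109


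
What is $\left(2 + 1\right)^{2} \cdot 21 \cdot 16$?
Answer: $3024$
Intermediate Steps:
$\left(2 + 1\right)^{2} \cdot 21 \cdot 16 = 3^{2} \cdot 21 \cdot 16 = 9 \cdot 21 \cdot 16 = 189 \cdot 16 = 3024$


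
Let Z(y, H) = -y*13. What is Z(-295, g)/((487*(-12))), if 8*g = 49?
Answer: -3835/5844 ≈ -0.65623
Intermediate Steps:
g = 49/8 (g = (1/8)*49 = 49/8 ≈ 6.1250)
Z(y, H) = -13*y
Z(-295, g)/((487*(-12))) = (-13*(-295))/((487*(-12))) = 3835/(-5844) = 3835*(-1/5844) = -3835/5844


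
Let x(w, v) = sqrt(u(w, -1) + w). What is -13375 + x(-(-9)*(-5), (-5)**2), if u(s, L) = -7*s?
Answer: -13375 + 3*sqrt(30) ≈ -13359.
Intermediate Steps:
x(w, v) = sqrt(6)*sqrt(-w) (x(w, v) = sqrt(-7*w + w) = sqrt(-6*w) = sqrt(6)*sqrt(-w))
-13375 + x(-(-9)*(-5), (-5)**2) = -13375 + sqrt(6)*sqrt(-(-3)*(-3*(-5))) = -13375 + sqrt(6)*sqrt(-(-3)*15) = -13375 + sqrt(6)*sqrt(-1*(-45)) = -13375 + sqrt(6)*sqrt(45) = -13375 + sqrt(6)*(3*sqrt(5)) = -13375 + 3*sqrt(30)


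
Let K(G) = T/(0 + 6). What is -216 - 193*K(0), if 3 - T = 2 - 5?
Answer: -409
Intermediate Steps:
T = 6 (T = 3 - (2 - 5) = 3 - 1*(-3) = 3 + 3 = 6)
K(G) = 1 (K(G) = 6/(0 + 6) = 6/6 = 6*(1/6) = 1)
-216 - 193*K(0) = -216 - 193*1 = -216 - 193 = -409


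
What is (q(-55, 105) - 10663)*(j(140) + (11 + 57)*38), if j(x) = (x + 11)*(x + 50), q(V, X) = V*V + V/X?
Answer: -5016631066/21 ≈ -2.3889e+8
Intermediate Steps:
q(V, X) = V² + V/X
j(x) = (11 + x)*(50 + x)
(q(-55, 105) - 10663)*(j(140) + (11 + 57)*38) = (((-55)² - 55/105) - 10663)*((550 + 140² + 61*140) + (11 + 57)*38) = ((3025 - 55*1/105) - 10663)*((550 + 19600 + 8540) + 68*38) = ((3025 - 11/21) - 10663)*(28690 + 2584) = (63514/21 - 10663)*31274 = -160409/21*31274 = -5016631066/21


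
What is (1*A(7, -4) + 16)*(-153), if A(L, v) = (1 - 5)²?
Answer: -4896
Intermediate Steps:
A(L, v) = 16 (A(L, v) = (-4)² = 16)
(1*A(7, -4) + 16)*(-153) = (1*16 + 16)*(-153) = (16 + 16)*(-153) = 32*(-153) = -4896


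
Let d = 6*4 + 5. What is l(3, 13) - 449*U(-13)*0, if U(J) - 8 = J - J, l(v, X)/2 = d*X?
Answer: 754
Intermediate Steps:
d = 29 (d = 24 + 5 = 29)
l(v, X) = 58*X (l(v, X) = 2*(29*X) = 58*X)
U(J) = 8 (U(J) = 8 + (J - J) = 8 + 0 = 8)
l(3, 13) - 449*U(-13)*0 = 58*13 - 3592*0 = 754 - 449*0 = 754 + 0 = 754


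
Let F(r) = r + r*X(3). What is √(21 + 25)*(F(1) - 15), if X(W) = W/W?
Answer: -13*√46 ≈ -88.170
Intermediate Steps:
X(W) = 1
F(r) = 2*r (F(r) = r + r*1 = r + r = 2*r)
√(21 + 25)*(F(1) - 15) = √(21 + 25)*(2*1 - 15) = √46*(2 - 15) = √46*(-13) = -13*√46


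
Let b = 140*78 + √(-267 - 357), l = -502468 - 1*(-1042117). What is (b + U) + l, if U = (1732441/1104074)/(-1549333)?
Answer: 941791374494190857/1710578282642 + 4*I*√39 ≈ 5.5057e+5 + 24.98*I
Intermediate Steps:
l = 539649 (l = -502468 + 1042117 = 539649)
U = -1732441/1710578282642 (U = (1732441*(1/1104074))*(-1/1549333) = (1732441/1104074)*(-1/1549333) = -1732441/1710578282642 ≈ -1.0128e-6)
b = 10920 + 4*I*√39 (b = 10920 + √(-624) = 10920 + 4*I*√39 ≈ 10920.0 + 24.98*I)
(b + U) + l = ((10920 + 4*I*√39) - 1732441/1710578282642) + 539649 = (18679514844718199/1710578282642 + 4*I*√39) + 539649 = 941791374494190857/1710578282642 + 4*I*√39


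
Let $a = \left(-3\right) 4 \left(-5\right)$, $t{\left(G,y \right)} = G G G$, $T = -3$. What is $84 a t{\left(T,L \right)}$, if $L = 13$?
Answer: $-136080$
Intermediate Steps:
$t{\left(G,y \right)} = G^{3}$ ($t{\left(G,y \right)} = G^{2} G = G^{3}$)
$a = 60$ ($a = \left(-12\right) \left(-5\right) = 60$)
$84 a t{\left(T,L \right)} = 84 \cdot 60 \left(-3\right)^{3} = 5040 \left(-27\right) = -136080$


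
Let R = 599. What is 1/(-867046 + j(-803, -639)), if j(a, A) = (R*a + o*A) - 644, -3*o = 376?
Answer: -1/1268599 ≈ -7.8827e-7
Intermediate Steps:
o = -376/3 (o = -⅓*376 = -376/3 ≈ -125.33)
j(a, A) = -644 + 599*a - 376*A/3 (j(a, A) = (599*a - 376*A/3) - 644 = -644 + 599*a - 376*A/3)
1/(-867046 + j(-803, -639)) = 1/(-867046 + (-644 + 599*(-803) - 376/3*(-639))) = 1/(-867046 + (-644 - 480997 + 80088)) = 1/(-867046 - 401553) = 1/(-1268599) = -1/1268599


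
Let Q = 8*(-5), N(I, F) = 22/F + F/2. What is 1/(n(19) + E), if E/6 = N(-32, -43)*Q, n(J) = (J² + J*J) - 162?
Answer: 43/251240 ≈ 0.00017115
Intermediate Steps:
N(I, F) = F/2 + 22/F (N(I, F) = 22/F + F*(½) = 22/F + F/2 = F/2 + 22/F)
Q = -40
n(J) = -162 + 2*J² (n(J) = (J² + J²) - 162 = 2*J² - 162 = -162 + 2*J²)
E = 227160/43 (E = 6*(((½)*(-43) + 22/(-43))*(-40)) = 6*((-43/2 + 22*(-1/43))*(-40)) = 6*((-43/2 - 22/43)*(-40)) = 6*(-1893/86*(-40)) = 6*(37860/43) = 227160/43 ≈ 5282.8)
1/(n(19) + E) = 1/((-162 + 2*19²) + 227160/43) = 1/((-162 + 2*361) + 227160/43) = 1/((-162 + 722) + 227160/43) = 1/(560 + 227160/43) = 1/(251240/43) = 43/251240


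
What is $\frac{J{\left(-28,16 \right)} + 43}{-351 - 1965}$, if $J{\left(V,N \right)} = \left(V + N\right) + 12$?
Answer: $- \frac{43}{2316} \approx -0.018566$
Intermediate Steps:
$J{\left(V,N \right)} = 12 + N + V$ ($J{\left(V,N \right)} = \left(N + V\right) + 12 = 12 + N + V$)
$\frac{J{\left(-28,16 \right)} + 43}{-351 - 1965} = \frac{\left(12 + 16 - 28\right) + 43}{-351 - 1965} = \frac{0 + 43}{-2316} = 43 \left(- \frac{1}{2316}\right) = - \frac{43}{2316}$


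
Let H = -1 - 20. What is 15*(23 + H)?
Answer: 30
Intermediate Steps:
H = -21
15*(23 + H) = 15*(23 - 21) = 15*2 = 30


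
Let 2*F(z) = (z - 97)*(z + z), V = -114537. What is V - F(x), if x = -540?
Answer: -458517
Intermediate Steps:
F(z) = z*(-97 + z) (F(z) = ((z - 97)*(z + z))/2 = ((-97 + z)*(2*z))/2 = (2*z*(-97 + z))/2 = z*(-97 + z))
V - F(x) = -114537 - (-540)*(-97 - 540) = -114537 - (-540)*(-637) = -114537 - 1*343980 = -114537 - 343980 = -458517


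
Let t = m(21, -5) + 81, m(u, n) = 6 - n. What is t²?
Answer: 8464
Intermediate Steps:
t = 92 (t = (6 - 1*(-5)) + 81 = (6 + 5) + 81 = 11 + 81 = 92)
t² = 92² = 8464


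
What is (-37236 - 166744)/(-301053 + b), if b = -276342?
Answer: 124/351 ≈ 0.35328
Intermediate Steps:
(-37236 - 166744)/(-301053 + b) = (-37236 - 166744)/(-301053 - 276342) = -203980/(-577395) = -203980*(-1/577395) = 124/351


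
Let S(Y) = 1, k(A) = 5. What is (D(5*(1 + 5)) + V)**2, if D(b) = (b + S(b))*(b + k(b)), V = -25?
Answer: 1123600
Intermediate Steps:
D(b) = (1 + b)*(5 + b) (D(b) = (b + 1)*(b + 5) = (1 + b)*(5 + b))
(D(5*(1 + 5)) + V)**2 = ((5 + (5*(1 + 5))**2 + 6*(5*(1 + 5))) - 25)**2 = ((5 + (5*6)**2 + 6*(5*6)) - 25)**2 = ((5 + 30**2 + 6*30) - 25)**2 = ((5 + 900 + 180) - 25)**2 = (1085 - 25)**2 = 1060**2 = 1123600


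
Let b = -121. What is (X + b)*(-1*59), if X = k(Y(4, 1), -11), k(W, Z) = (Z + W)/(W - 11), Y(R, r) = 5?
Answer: 7080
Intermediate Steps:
k(W, Z) = (W + Z)/(-11 + W)
X = 1 (X = (5 - 11)/(-11 + 5) = -6/(-6) = -⅙*(-6) = 1)
(X + b)*(-1*59) = (1 - 121)*(-1*59) = -120*(-59) = 7080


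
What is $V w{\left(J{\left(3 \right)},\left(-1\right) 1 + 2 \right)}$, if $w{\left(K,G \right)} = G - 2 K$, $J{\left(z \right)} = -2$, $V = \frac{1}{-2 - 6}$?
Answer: $- \frac{5}{8} \approx -0.625$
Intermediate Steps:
$V = - \frac{1}{8}$ ($V = \frac{1}{-8} = - \frac{1}{8} \approx -0.125$)
$V w{\left(J{\left(3 \right)},\left(-1\right) 1 + 2 \right)} = - \frac{\left(\left(-1\right) 1 + 2\right) - -4}{8} = - \frac{\left(-1 + 2\right) + 4}{8} = - \frac{1 + 4}{8} = \left(- \frac{1}{8}\right) 5 = - \frac{5}{8}$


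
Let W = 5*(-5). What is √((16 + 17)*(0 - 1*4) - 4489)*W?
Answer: -25*I*√4621 ≈ -1699.4*I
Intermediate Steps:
W = -25
√((16 + 17)*(0 - 1*4) - 4489)*W = √((16 + 17)*(0 - 1*4) - 4489)*(-25) = √(33*(0 - 4) - 4489)*(-25) = √(33*(-4) - 4489)*(-25) = √(-132 - 4489)*(-25) = √(-4621)*(-25) = (I*√4621)*(-25) = -25*I*√4621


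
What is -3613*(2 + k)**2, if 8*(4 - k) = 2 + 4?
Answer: -1593333/16 ≈ -99583.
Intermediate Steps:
k = 13/4 (k = 4 - (2 + 4)/8 = 4 - 1/8*6 = 4 - 3/4 = 13/4 ≈ 3.2500)
-3613*(2 + k)**2 = -3613*(2 + 13/4)**2 = -3613*(21/4)**2 = -3613*441/16 = -1593333/16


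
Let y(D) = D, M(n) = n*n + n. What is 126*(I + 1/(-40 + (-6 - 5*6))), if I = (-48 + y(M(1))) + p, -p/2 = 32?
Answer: -526743/38 ≈ -13862.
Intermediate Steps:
p = -64 (p = -2*32 = -64)
M(n) = n + n² (M(n) = n² + n = n + n²)
I = -110 (I = (-48 + 1*(1 + 1)) - 64 = (-48 + 1*2) - 64 = (-48 + 2) - 64 = -46 - 64 = -110)
126*(I + 1/(-40 + (-6 - 5*6))) = 126*(-110 + 1/(-40 + (-6 - 5*6))) = 126*(-110 + 1/(-40 + (-6 - 30))) = 126*(-110 + 1/(-40 - 36)) = 126*(-110 + 1/(-76)) = 126*(-110 - 1/76) = 126*(-8361/76) = -526743/38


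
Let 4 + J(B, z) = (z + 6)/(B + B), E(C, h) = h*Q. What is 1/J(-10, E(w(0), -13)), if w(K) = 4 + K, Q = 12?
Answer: 2/7 ≈ 0.28571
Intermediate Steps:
E(C, h) = 12*h (E(C, h) = h*12 = 12*h)
J(B, z) = -4 + (6 + z)/(2*B) (J(B, z) = -4 + (z + 6)/(B + B) = -4 + (6 + z)/((2*B)) = -4 + (6 + z)*(1/(2*B)) = -4 + (6 + z)/(2*B))
1/J(-10, E(w(0), -13)) = 1/((1/2)*(6 + 12*(-13) - 8*(-10))/(-10)) = 1/((1/2)*(-1/10)*(6 - 156 + 80)) = 1/((1/2)*(-1/10)*(-70)) = 1/(7/2) = 2/7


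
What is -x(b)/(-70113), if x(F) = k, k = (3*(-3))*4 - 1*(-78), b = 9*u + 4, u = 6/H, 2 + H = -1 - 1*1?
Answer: 14/23371 ≈ 0.00059903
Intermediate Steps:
H = -4 (H = -2 + (-1 - 1*1) = -2 + (-1 - 1) = -2 - 2 = -4)
u = -3/2 (u = 6/(-4) = 6*(-1/4) = -3/2 ≈ -1.5000)
b = -19/2 (b = 9*(-3/2) + 4 = -27/2 + 4 = -19/2 ≈ -9.5000)
k = 42 (k = -9*4 + 78 = -36 + 78 = 42)
x(F) = 42
-x(b)/(-70113) = -42/(-70113) = -42*(-1)/70113 = -1*(-14/23371) = 14/23371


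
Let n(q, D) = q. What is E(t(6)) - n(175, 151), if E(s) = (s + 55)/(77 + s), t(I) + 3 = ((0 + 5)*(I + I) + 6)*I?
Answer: -40901/235 ≈ -174.05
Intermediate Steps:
t(I) = -3 + I*(6 + 10*I) (t(I) = -3 + ((0 + 5)*(I + I) + 6)*I = -3 + (5*(2*I) + 6)*I = -3 + (10*I + 6)*I = -3 + (6 + 10*I)*I = -3 + I*(6 + 10*I))
E(s) = (55 + s)/(77 + s)
E(t(6)) - n(175, 151) = (55 + (-3 + 6*6 + 10*6²))/(77 + (-3 + 6*6 + 10*6²)) - 1*175 = (55 + (-3 + 36 + 10*36))/(77 + (-3 + 36 + 10*36)) - 175 = (55 + (-3 + 36 + 360))/(77 + (-3 + 36 + 360)) - 175 = (55 + 393)/(77 + 393) - 175 = 448/470 - 175 = (1/470)*448 - 175 = 224/235 - 175 = -40901/235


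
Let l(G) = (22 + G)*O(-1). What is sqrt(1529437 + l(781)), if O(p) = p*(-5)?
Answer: 2*sqrt(383363) ≈ 1238.3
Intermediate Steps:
O(p) = -5*p
l(G) = 110 + 5*G (l(G) = (22 + G)*(-5*(-1)) = (22 + G)*5 = 110 + 5*G)
sqrt(1529437 + l(781)) = sqrt(1529437 + (110 + 5*781)) = sqrt(1529437 + (110 + 3905)) = sqrt(1529437 + 4015) = sqrt(1533452) = 2*sqrt(383363)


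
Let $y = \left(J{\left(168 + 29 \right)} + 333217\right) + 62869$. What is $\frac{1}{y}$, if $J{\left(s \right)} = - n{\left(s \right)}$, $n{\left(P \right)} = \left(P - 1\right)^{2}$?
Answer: $\frac{1}{357670} \approx 2.7959 \cdot 10^{-6}$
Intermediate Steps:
$n{\left(P \right)} = \left(-1 + P\right)^{2}$
$J{\left(s \right)} = - \left(-1 + s\right)^{2}$
$y = 357670$ ($y = \left(- \left(-1 + \left(168 + 29\right)\right)^{2} + 333217\right) + 62869 = \left(- \left(-1 + 197\right)^{2} + 333217\right) + 62869 = \left(- 196^{2} + 333217\right) + 62869 = \left(\left(-1\right) 38416 + 333217\right) + 62869 = \left(-38416 + 333217\right) + 62869 = 294801 + 62869 = 357670$)
$\frac{1}{y} = \frac{1}{357670}$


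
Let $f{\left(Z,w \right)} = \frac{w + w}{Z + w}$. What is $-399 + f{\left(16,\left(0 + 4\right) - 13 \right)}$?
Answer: $- \frac{2811}{7} \approx -401.57$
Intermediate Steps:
$f{\left(Z,w \right)} = \frac{2 w}{Z + w}$
$-399 + f{\left(16,\left(0 + 4\right) - 13 \right)} = -399 + \frac{2 \left(\left(0 + 4\right) - 13\right)}{16 + \left(\left(0 + 4\right) - 13\right)} = -399 + \frac{2 \left(4 - 13\right)}{16 + \left(4 - 13\right)} = -399 + 2 \left(-9\right) \frac{1}{16 - 9} = -399 + 2 \left(-9\right) \frac{1}{7} = -399 - \frac{18}{7} = - \frac{2811}{7}$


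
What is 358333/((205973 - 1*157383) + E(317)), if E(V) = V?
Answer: 358333/48907 ≈ 7.3268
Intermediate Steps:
358333/((205973 - 1*157383) + E(317)) = 358333/((205973 - 1*157383) + 317) = 358333/((205973 - 157383) + 317) = 358333/(48590 + 317) = 358333/48907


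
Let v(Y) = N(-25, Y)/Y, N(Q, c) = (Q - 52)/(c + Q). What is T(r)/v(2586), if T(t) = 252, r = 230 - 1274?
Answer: -238418856/11 ≈ -2.1674e+7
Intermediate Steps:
r = -1044
N(Q, c) = (-52 + Q)/(Q + c)
v(Y) = -77/(Y*(-25 + Y)) (v(Y) = ((-52 - 25)/(-25 + Y))/Y = (-77/(-25 + Y))/Y = -77/(Y*(-25 + Y)))
T(r)/v(2586) = 252/((-77/(2586*(-25 + 2586)))) = 252/((-77*1/2586/2561)) = 252/((-77*1/2586*1/2561)) = 252/(-77/6622746) = 252*(-6622746/77) = -238418856/11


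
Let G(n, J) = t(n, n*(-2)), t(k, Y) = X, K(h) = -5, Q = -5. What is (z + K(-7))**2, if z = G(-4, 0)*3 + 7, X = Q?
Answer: 169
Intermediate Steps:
X = -5
t(k, Y) = -5
G(n, J) = -5
z = -8 (z = -5*3 + 7 = -15 + 7 = -8)
(z + K(-7))**2 = (-8 - 5)**2 = (-13)**2 = 169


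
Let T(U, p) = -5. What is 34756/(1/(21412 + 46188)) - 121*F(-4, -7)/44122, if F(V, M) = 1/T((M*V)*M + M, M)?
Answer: 518324430416121/220610 ≈ 2.3495e+9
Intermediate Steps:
F(V, M) = -1/5 (F(V, M) = 1/(-5) = -1/5)
34756/(1/(21412 + 46188)) - 121*F(-4, -7)/44122 = 34756/(1/(21412 + 46188)) - 121*(-1/5)/44122 = 34756/(1/67600) + (121/5)*(1/44122) = 34756/(1/67600) + 121/220610 = 34756*67600 + 121/220610 = 2349505600 + 121/220610 = 518324430416121/220610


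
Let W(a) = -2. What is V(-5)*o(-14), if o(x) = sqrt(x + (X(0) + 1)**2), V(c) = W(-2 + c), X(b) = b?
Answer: -2*I*sqrt(13) ≈ -7.2111*I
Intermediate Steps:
V(c) = -2
o(x) = sqrt(1 + x) (o(x) = sqrt(x + (0 + 1)**2) = sqrt(x + 1**2) = sqrt(x + 1) = sqrt(1 + x))
V(-5)*o(-14) = -2*sqrt(1 - 14) = -2*I*sqrt(13)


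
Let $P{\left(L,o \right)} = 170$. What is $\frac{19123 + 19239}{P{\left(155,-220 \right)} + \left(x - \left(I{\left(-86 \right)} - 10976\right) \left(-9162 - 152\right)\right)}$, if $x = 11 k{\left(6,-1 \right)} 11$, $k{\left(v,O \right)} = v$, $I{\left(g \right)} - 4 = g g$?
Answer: $- \frac{19181}{16652984} \approx -0.0011518$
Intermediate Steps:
$I{\left(g \right)} = 4 + g^{2}$ ($I{\left(g \right)} = 4 + g g = 4 + g^{2}$)
$x = 726$ ($x = 11 \cdot 6 \cdot 11 = 66 \cdot 11 = 726$)
$\frac{19123 + 19239}{P{\left(155,-220 \right)} + \left(x - \left(I{\left(-86 \right)} - 10976\right) \left(-9162 - 152\right)\right)} = \frac{19123 + 19239}{170 + \left(726 - \left(\left(4 + \left(-86\right)^{2}\right) - 10976\right) \left(-9162 - 152\right)\right)} = \frac{38362}{170 + \left(726 - \left(\left(4 + 7396\right) - 10976\right) \left(-9314\right)\right)} = \frac{38362}{170 + \left(726 - \left(7400 - 10976\right) \left(-9314\right)\right)} = \frac{38362}{170 + \left(726 - \left(-3576\right) \left(-9314\right)\right)} = \frac{38362}{170 + \left(726 - 33306864\right)} = \frac{38362}{170 - 33306138} = \frac{38362}{-33305968} = 38362 \left(- \frac{1}{33305968}\right) = - \frac{19181}{16652984}$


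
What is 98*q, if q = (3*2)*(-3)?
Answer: -1764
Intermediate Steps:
q = -18 (q = 6*(-3) = -18)
98*q = 98*(-18) = -1764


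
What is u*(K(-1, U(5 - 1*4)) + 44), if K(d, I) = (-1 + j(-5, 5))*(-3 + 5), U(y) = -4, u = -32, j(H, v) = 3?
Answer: -1536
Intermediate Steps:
K(d, I) = 4 (K(d, I) = (-1 + 3)*(-3 + 5) = 2*2 = 4)
u*(K(-1, U(5 - 1*4)) + 44) = -32*(4 + 44) = -32*48 = -1536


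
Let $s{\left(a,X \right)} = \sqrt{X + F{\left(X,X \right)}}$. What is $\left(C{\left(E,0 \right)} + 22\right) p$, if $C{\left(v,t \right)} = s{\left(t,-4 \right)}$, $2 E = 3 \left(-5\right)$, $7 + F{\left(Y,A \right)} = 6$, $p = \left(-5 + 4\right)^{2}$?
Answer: $22 + i \sqrt{5} \approx 22.0 + 2.2361 i$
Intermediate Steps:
$p = 1$ ($p = \left(-1\right)^{2} = 1$)
$F{\left(Y,A \right)} = -1$ ($F{\left(Y,A \right)} = -7 + 6 = -1$)
$s{\left(a,X \right)} = \sqrt{-1 + X}$ ($s{\left(a,X \right)} = \sqrt{X - 1} = \sqrt{-1 + X}$)
$E = - \frac{15}{2}$ ($E = \frac{3 \left(-5\right)}{2} = \frac{1}{2} \left(-15\right) = - \frac{15}{2} \approx -7.5$)
$C{\left(v,t \right)} = i \sqrt{5}$ ($C{\left(v,t \right)} = \sqrt{-1 - 4} = \sqrt{-5} = i \sqrt{5}$)
$\left(C{\left(E,0 \right)} + 22\right) p = \left(i \sqrt{5} + 22\right) 1 = \left(22 + i \sqrt{5}\right) 1 = 22 + i \sqrt{5}$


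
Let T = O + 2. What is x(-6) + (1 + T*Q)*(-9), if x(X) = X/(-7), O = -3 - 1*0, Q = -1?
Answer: -120/7 ≈ -17.143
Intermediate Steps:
O = -3 (O = -3 + 0 = -3)
x(X) = -X/7 (x(X) = X*(-⅐) = -X/7)
T = -1 (T = -3 + 2 = -1)
x(-6) + (1 + T*Q)*(-9) = -⅐*(-6) + (1 - 1*(-1))*(-9) = 6/7 + (1 + 1)*(-9) = 6/7 + 2*(-9) = 6/7 - 18 = -120/7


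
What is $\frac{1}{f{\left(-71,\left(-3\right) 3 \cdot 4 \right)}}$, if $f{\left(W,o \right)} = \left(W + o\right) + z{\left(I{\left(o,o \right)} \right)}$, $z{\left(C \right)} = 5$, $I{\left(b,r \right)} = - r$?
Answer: $- \frac{1}{102} \approx -0.0098039$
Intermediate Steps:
$f{\left(W,o \right)} = 5 + W + o$ ($f{\left(W,o \right)} = \left(W + o\right) + 5 = 5 + W + o$)
$\frac{1}{f{\left(-71,\left(-3\right) 3 \cdot 4 \right)}} = \frac{1}{5 - 71 + \left(-3\right) 3 \cdot 4} = \frac{1}{5 - 71 - 36} = \frac{1}{-102} = - \frac{1}{102}$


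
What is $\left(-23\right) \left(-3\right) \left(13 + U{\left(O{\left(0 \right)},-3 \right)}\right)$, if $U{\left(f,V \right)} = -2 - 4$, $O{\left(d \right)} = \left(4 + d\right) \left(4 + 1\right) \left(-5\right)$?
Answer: $483$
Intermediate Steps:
$O{\left(d \right)} = -100 - 25 d$ ($O{\left(d \right)} = \left(4 + d\right) 5 \left(-5\right) = \left(20 + 5 d\right) \left(-5\right) = -100 - 25 d$)
$U{\left(f,V \right)} = -6$ ($U{\left(f,V \right)} = -2 - 4 = -6$)
$\left(-23\right) \left(-3\right) \left(13 + U{\left(O{\left(0 \right)},-3 \right)}\right) = \left(-23\right) \left(-3\right) \left(13 - 6\right) = 69 \cdot 7 = 483$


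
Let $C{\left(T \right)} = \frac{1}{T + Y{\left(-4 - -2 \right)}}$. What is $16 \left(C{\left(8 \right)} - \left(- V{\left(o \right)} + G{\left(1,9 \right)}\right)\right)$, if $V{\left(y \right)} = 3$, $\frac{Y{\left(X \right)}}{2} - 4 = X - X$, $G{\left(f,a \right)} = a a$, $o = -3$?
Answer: $-1247$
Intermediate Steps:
$G{\left(f,a \right)} = a^{2}$
$Y{\left(X \right)} = 8$ ($Y{\left(X \right)} = 8 + 2 \left(X - X\right) = 8 + 2 \cdot 0 = 8 + 0 = 8$)
$C{\left(T \right)} = \frac{1}{8 + T}$ ($C{\left(T \right)} = \frac{1}{T + 8} = \frac{1}{8 + T}$)
$16 \left(C{\left(8 \right)} - \left(- V{\left(o \right)} + G{\left(1,9 \right)}\right)\right) = 16 \left(\frac{1}{8 + 8} + \left(3 - 9^{2}\right)\right) = 16 \left(\frac{1}{16} + \left(3 - 81\right)\right) = 16 \left(\frac{1}{16} - 78\right) = 16 \left(- \frac{1247}{16}\right) = -1247$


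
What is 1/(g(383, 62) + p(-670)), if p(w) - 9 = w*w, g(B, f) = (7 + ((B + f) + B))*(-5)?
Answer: 1/444734 ≈ 2.2485e-6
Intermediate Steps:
g(B, f) = -35 - 10*B - 5*f (g(B, f) = (7 + (f + 2*B))*(-5) = (7 + f + 2*B)*(-5) = -35 - 10*B - 5*f)
p(w) = 9 + w² (p(w) = 9 + w*w = 9 + w²)
1/(g(383, 62) + p(-670)) = 1/((-35 - 10*383 - 5*62) + (9 + (-670)²)) = 1/((-35 - 3830 - 310) + (9 + 448900)) = 1/(-4175 + 448909) = 1/444734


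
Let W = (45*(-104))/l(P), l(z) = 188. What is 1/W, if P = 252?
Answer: -47/1170 ≈ -0.040171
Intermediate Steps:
W = -1170/47 (W = (45*(-104))/188 = -4680*1/188 = -1170/47 ≈ -24.894)
1/W = 1/(-1170/47) = -47/1170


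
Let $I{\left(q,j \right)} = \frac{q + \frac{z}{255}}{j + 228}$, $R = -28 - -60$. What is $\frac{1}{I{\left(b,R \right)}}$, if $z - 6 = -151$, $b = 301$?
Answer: $\frac{6630}{7661} \approx 0.86542$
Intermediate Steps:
$z = -145$ ($z = 6 - 151 = -145$)
$R = 32$ ($R = -28 + 60 = 32$)
$I{\left(q,j \right)} = \frac{- \frac{29}{51} + q}{228 + j}$ ($I{\left(q,j \right)} = \frac{q - \frac{145}{255}}{j + 228} = \frac{q - \frac{29}{51}}{228 + j} = \frac{- \frac{29}{51} + q}{228 + j}$)
$\frac{1}{I{\left(b,R \right)}} = \frac{1}{\frac{1}{228 + 32} \left(- \frac{29}{51} + 301\right)} = \frac{1}{\frac{1}{260} \cdot \frac{15322}{51}} = \frac{1}{\frac{7661}{6630}} = \frac{6630}{7661}$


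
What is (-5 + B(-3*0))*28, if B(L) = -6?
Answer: -308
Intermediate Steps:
(-5 + B(-3*0))*28 = (-5 - 6)*28 = -11*28 = -308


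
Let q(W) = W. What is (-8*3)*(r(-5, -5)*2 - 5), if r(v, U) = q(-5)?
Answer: 360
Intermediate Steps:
r(v, U) = -5
(-8*3)*(r(-5, -5)*2 - 5) = (-8*3)*(-5*2 - 5) = -24*(-10 - 5) = -24*(-15) = 360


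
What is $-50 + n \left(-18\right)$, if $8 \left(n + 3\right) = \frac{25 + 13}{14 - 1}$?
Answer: $- \frac{67}{26} \approx -2.5769$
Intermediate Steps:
$n = - \frac{137}{52}$ ($n = -3 + \frac{\left(25 + 13\right) \frac{1}{14 - 1}}{8} = -3 + \frac{38 \cdot \frac{1}{13}}{8} = -3 + \frac{1}{8} \cdot \frac{38}{13} = -3 + \frac{19}{52} = - \frac{137}{52} \approx -2.6346$)
$-50 + n \left(-18\right) = -50 - - \frac{1233}{26} = -50 + \frac{1233}{26} = - \frac{67}{26}$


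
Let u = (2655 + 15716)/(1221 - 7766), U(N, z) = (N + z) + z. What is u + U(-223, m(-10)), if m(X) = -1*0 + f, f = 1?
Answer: -1464816/6545 ≈ -223.81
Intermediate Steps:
m(X) = 1 (m(X) = -1*0 + 1 = 0 + 1 = 1)
U(N, z) = N + 2*z
u = -18371/6545 (u = 18371/(-6545) = 18371*(-1/6545) = -18371/6545 ≈ -2.8069)
u + U(-223, m(-10)) = -18371/6545 + (-223 + 2*1) = -18371/6545 + (-223 + 2) = -18371/6545 - 221 = -1464816/6545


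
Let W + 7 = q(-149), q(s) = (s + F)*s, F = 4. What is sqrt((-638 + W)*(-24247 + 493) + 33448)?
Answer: 2*I*sqrt(124462598) ≈ 22313.0*I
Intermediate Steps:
q(s) = s*(4 + s) (q(s) = (s + 4)*s = (4 + s)*s = s*(4 + s))
W = 21598 (W = -7 - 149*(4 - 149) = -7 - 149*(-145) = -7 + 21605 = 21598)
sqrt((-638 + W)*(-24247 + 493) + 33448) = sqrt((-638 + 21598)*(-24247 + 493) + 33448) = sqrt(20960*(-23754) + 33448) = sqrt(-497883840 + 33448) = sqrt(-497850392) = 2*I*sqrt(124462598)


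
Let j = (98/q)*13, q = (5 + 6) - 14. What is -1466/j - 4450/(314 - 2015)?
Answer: 939307/154791 ≈ 6.0682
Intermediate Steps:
q = -3 (q = 11 - 14 = -3)
j = -1274/3 (j = (98/(-3))*13 = (98*(-⅓))*13 = -98/3*13 = -1274/3 ≈ -424.67)
-1466/j - 4450/(314 - 2015) = -1466/(-1274/3) - 4450/(314 - 2015) = -1466*(-3/1274) - 4450/(-1701) = 2199/637 - 4450*(-1/1701) = 2199/637 + 4450/1701 = 939307/154791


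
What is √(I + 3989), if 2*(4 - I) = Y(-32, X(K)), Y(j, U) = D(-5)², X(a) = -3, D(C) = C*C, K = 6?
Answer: √14722/2 ≈ 60.667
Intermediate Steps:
D(C) = C²
Y(j, U) = 625 (Y(j, U) = ((-5)²)² = 25² = 625)
I = -617/2 (I = 4 - ½*625 = 4 - 625/2 = -617/2 ≈ -308.50)
√(I + 3989) = √(-617/2 + 3989) = √(7361/2) = √14722/2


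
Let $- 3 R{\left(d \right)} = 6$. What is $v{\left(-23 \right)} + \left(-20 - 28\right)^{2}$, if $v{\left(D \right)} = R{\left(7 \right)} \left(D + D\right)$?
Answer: $2396$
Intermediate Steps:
$R{\left(d \right)} = -2$ ($R{\left(d \right)} = \left(- \frac{1}{3}\right) 6 = -2$)
$v{\left(D \right)} = - 4 D$ ($v{\left(D \right)} = - 2 \left(D + D\right) = - 2 \cdot 2 D = - 4 D$)
$v{\left(-23 \right)} + \left(-20 - 28\right)^{2} = \left(-4\right) \left(-23\right) + \left(-20 - 28\right)^{2} = 92 + \left(-48\right)^{2} = 92 + 2304 = 2396$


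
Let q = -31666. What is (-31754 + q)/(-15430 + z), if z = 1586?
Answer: 15855/3461 ≈ 4.5810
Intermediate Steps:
(-31754 + q)/(-15430 + z) = (-31754 - 31666)/(-15430 + 1586) = -63420/(-13844) = -63420*(-1/13844) = 15855/3461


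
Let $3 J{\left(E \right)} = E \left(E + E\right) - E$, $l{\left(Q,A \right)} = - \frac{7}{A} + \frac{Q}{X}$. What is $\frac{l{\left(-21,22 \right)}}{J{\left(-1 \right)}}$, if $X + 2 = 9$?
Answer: $- \frac{73}{22} \approx -3.3182$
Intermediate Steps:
$X = 7$ ($X = -2 + 9 = 7$)
$l{\left(Q,A \right)} = - \frac{7}{A} + \frac{Q}{7}$
$J{\left(E \right)} = - \frac{E}{3} + \frac{2 E^{2}}{3}$ ($J{\left(E \right)} = \frac{E \left(E + E\right) - E}{3} = \frac{E 2 E - E}{3} = \frac{2 E^{2} - E}{3} = \frac{- E + 2 E^{2}}{3} = - \frac{E}{3} + \frac{2 E^{2}}{3}$)
$\frac{l{\left(-21,22 \right)}}{J{\left(-1 \right)}} = \frac{- \frac{7}{22} + \frac{1}{7} \left(-21\right)}{\frac{1}{3} \left(-1\right) \left(-1 + 2 \left(-1\right)\right)} = \frac{\left(-7\right) \frac{1}{22} - 3}{\frac{1}{3} \left(-1\right) \left(-1 - 2\right)} = \frac{- \frac{7}{22} - 3}{\frac{1}{3} \left(-1\right) \left(-3\right)} = - \frac{73}{22 \cdot 1} = \left(- \frac{73}{22}\right) 1 = - \frac{73}{22}$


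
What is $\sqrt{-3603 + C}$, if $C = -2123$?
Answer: $i \sqrt{5726} \approx 75.67 i$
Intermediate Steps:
$\sqrt{-3603 + C} = \sqrt{-3603 - 2123} = \sqrt{-5726} = i \sqrt{5726}$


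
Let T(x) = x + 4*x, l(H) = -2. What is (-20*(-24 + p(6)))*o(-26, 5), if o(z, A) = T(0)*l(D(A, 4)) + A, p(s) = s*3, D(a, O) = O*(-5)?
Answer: 600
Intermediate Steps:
D(a, O) = -5*O
p(s) = 3*s
T(x) = 5*x
o(z, A) = A (o(z, A) = (5*0)*(-2) + A = 0*(-2) + A = 0 + A = A)
(-20*(-24 + p(6)))*o(-26, 5) = -20*(-24 + 3*6)*5 = -20*(-24 + 18)*5 = -20*(-6)*5 = 120*5 = 600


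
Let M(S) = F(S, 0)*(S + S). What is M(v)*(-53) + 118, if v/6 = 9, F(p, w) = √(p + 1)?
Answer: 118 - 5724*√55 ≈ -42332.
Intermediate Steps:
F(p, w) = √(1 + p)
v = 54 (v = 6*9 = 54)
M(S) = 2*S*√(1 + S) (M(S) = √(1 + S)*(S + S) = √(1 + S)*(2*S) = 2*S*√(1 + S))
M(v)*(-53) + 118 = (2*54*√(1 + 54))*(-53) + 118 = (2*54*√55)*(-53) + 118 = (108*√55)*(-53) + 118 = -5724*√55 + 118 = 118 - 5724*√55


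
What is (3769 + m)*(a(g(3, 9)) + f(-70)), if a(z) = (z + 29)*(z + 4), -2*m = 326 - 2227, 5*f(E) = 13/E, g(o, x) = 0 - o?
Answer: 85772193/700 ≈ 1.2253e+5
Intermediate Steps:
g(o, x) = -o
f(E) = 13/(5*E) (f(E) = (13/E)/5 = 13/(5*E))
m = 1901/2 (m = -(326 - 2227)/2 = -½*(-1901) = 1901/2 ≈ 950.50)
a(z) = (4 + z)*(29 + z) (a(z) = (29 + z)*(4 + z) = (4 + z)*(29 + z))
(3769 + m)*(a(g(3, 9)) + f(-70)) = (3769 + 1901/2)*((116 + (-1*3)² + 33*(-1*3)) + (13/5)/(-70)) = 9439*((116 + (-3)² + 33*(-3)) + (13/5)*(-1/70))/2 = 9439*((116 + 9 - 99) - 13/350)/2 = 9439*(26 - 13/350)/2 = (9439/2)*(9087/350) = 85772193/700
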